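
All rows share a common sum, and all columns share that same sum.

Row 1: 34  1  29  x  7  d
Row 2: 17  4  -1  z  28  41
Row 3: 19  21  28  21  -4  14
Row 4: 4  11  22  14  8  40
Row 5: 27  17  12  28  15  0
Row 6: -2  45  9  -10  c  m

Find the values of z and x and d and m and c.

z = 10, x = 36, d = -8, m = 12, c = 45

Rows 3 and 4 both sum to 99, so that's the common total.
Column 5: 7 + 28 − 4 + 8 + 15 = 54, so its missing entry is 99 − 54 = 45.
Row 6: -2 + 45 + 9 − 10 + 45 = 87, so its missing entry is 99 − 87 = 12.
Column 6: 41 + 14 + 40 + 0 + 12 = 107, so its missing entry is 99 − 107 = -8.
Row 1: 34 + 1 + 29 + 7 − 8 = 63, so its missing entry is 99 − 63 = 36.
Row 2: 17 + 4 − 1 + 28 + 41 = 89, so its missing entry is 99 − 89 = 10.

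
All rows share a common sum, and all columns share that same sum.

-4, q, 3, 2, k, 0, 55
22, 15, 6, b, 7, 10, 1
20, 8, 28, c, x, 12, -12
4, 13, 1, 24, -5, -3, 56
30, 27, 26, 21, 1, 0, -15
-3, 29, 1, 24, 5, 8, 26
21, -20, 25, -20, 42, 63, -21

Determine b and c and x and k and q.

b = 29, c = 10, x = 24, k = 16, q = 18

Rows 4 and 5 both sum to 90, so that's the common total.
Column 2: 15 + 8 + 13 + 27 + 29 − 20 = 72, so its missing entry is 90 − 72 = 18.
Row 1: -4 + 18 + 3 + 2 + 0 + 55 = 74, so its missing entry is 90 − 74 = 16.
Column 5: 16 + 7 − 5 + 1 + 5 + 42 = 66, so its missing entry is 90 − 66 = 24.
Row 3: 20 + 8 + 28 + 24 + 12 − 12 = 80, so its missing entry is 90 − 80 = 10.
Row 2: 22 + 15 + 6 + 7 + 10 + 1 = 61, so its missing entry is 90 − 61 = 29.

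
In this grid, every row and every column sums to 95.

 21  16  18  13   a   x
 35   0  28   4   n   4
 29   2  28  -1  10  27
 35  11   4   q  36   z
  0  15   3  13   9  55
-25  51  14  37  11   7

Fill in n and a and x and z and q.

n = 24, a = 5, x = 22, z = -20, q = 29

Row 2 has 35 + 0 + 28 + 4 + 4 = 71; the blank must be 95 − 71 = 24.
Column 5 has 24 + 10 + 36 + 9 + 11 = 90; the blank must be 95 − 90 = 5.
Column 4 has 13 + 4 − 1 + 13 + 37 = 66; the blank must be 95 − 66 = 29.
Row 1 has 21 + 16 + 18 + 13 + 5 = 73; the blank must be 95 − 73 = 22.
Row 4 has 35 + 11 + 4 + 29 + 36 = 115; the blank must be 95 − 115 = -20.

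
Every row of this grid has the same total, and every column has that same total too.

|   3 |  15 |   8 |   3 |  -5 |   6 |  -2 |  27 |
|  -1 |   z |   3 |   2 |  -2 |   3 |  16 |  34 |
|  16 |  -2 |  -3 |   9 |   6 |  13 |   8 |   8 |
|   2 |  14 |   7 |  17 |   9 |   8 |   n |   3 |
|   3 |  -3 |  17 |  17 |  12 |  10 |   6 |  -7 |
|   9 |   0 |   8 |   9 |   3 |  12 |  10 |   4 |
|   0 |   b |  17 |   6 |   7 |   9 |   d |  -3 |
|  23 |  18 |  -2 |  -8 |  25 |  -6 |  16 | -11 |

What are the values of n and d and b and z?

n = -5, d = 6, b = 13, z = 0

Rows 1 and 3 both sum to 55, so that's the common total.
Row 2 has -1 + 3 + 2 − 2 + 3 + 16 + 34 = 55; the blank must be 55 − 55 = 0.
Column 2 has 15 + 0 − 2 + 14 − 3 + 0 + 18 = 42; the blank must be 55 − 42 = 13.
Row 7 has 0 + 13 + 17 + 6 + 7 + 9 − 3 = 49; the blank must be 55 − 49 = 6.
Row 4 has 2 + 14 + 7 + 17 + 9 + 8 + 3 = 60; the blank must be 55 − 60 = -5.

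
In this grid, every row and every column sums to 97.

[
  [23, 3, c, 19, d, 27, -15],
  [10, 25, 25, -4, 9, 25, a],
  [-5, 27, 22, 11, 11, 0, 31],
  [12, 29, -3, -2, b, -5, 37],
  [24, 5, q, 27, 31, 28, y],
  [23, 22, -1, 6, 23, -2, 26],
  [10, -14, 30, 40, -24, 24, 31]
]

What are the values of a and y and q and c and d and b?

a = 7, y = -20, q = 2, c = 22, d = 18, b = 29

Row 4 has 12 + 29 − 3 − 2 − 5 + 37 = 68; the blank must be 97 − 68 = 29.
Column 5 has 9 + 11 + 29 + 31 + 23 − 24 = 79; the blank must be 97 − 79 = 18.
Row 1 has 23 + 3 + 19 + 18 + 27 − 15 = 75; the blank must be 97 − 75 = 22.
Column 3 has 22 + 25 + 22 − 3 − 1 + 30 = 95; the blank must be 97 − 95 = 2.
Row 5 has 24 + 5 + 2 + 27 + 31 + 28 = 117; the blank must be 97 − 117 = -20.
Row 2 has 10 + 25 + 25 − 4 + 9 + 25 = 90; the blank must be 97 − 90 = 7.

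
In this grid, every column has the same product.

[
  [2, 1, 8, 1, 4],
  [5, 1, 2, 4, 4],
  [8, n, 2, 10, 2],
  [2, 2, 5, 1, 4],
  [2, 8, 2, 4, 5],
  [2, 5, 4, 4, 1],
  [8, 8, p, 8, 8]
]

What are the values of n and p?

n = 8, p = 4

Columns 4 and 5 each multiply to 5120, so every column has product 5120.
Column 2: 1×1×2×8×5×8 = 640, so the missing entry is 5120 ÷ 640 = 8.
Column 3: 8×2×2×5×2×4 = 1280, so the missing entry is 5120 ÷ 1280 = 4.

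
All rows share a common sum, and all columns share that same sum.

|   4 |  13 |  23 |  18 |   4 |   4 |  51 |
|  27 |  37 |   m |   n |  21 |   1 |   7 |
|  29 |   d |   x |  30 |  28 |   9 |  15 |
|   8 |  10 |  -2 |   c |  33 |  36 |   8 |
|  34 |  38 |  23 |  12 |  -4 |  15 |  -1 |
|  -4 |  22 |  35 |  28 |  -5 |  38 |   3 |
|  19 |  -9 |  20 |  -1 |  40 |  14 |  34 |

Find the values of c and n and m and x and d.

Rows 1 and 5 both sum to 117, so that's the common total.
Column 2: 13 + 37 + 10 + 38 + 22 − 9 = 111, so its missing entry is 117 − 111 = 6.
Row 4: 8 + 10 − 2 + 33 + 36 + 8 = 93, so its missing entry is 117 − 93 = 24.
Row 3: 29 + 6 + 30 + 28 + 9 + 15 = 117, so its missing entry is 117 − 117 = 0.
Column 3: 23 + 0 − 2 + 23 + 35 + 20 = 99, so its missing entry is 117 − 99 = 18.
Row 2: 27 + 37 + 18 + 21 + 1 + 7 = 111, so its missing entry is 117 − 111 = 6.

c = 24, n = 6, m = 18, x = 0, d = 6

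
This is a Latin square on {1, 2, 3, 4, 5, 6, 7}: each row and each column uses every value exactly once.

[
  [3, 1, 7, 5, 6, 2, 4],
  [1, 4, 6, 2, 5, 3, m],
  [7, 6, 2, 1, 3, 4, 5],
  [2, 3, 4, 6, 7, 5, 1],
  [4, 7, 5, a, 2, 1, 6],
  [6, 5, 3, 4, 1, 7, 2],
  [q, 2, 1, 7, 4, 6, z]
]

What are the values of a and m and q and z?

Cell (2,7): row 2 already has {1, 2, 3, 4, 5, 6} → 7.
At (row 7, col 7): column 7 already has {1, 2, 4, 5, 6, 7}, so the value is 3.
At (row 7, col 1): row 7 already has {1, 2, 3, 4, 6, 7}, so the value is 5.
Cell (5,4): row 5 already has {1, 2, 4, 5, 6, 7} → 3.

a = 3, m = 7, q = 5, z = 3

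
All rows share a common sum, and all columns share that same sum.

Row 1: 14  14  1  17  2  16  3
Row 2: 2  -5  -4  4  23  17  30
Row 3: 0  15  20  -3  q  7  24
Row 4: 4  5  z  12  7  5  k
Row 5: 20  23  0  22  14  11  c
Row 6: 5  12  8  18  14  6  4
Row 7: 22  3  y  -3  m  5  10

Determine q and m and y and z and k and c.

Rows 1 and 2 both sum to 67, so that's the common total.
Row 3 has 0 + 15 + 20 − 3 + 7 + 24 = 63; the blank must be 67 − 63 = 4.
Row 5 has 20 + 23 + 0 + 22 + 14 + 11 = 90; the blank must be 67 − 90 = -23.
Column 5 has 2 + 23 + 4 + 7 + 14 + 14 = 64; the blank must be 67 − 64 = 3.
Row 7 has 22 + 3 − 3 + 3 + 5 + 10 = 40; the blank must be 67 − 40 = 27.
Column 7 has 3 + 30 + 24 − 23 + 4 + 10 = 48; the blank must be 67 − 48 = 19.
Row 4 has 4 + 5 + 12 + 7 + 5 + 19 = 52; the blank must be 67 − 52 = 15.

q = 4, m = 3, y = 27, z = 15, k = 19, c = -23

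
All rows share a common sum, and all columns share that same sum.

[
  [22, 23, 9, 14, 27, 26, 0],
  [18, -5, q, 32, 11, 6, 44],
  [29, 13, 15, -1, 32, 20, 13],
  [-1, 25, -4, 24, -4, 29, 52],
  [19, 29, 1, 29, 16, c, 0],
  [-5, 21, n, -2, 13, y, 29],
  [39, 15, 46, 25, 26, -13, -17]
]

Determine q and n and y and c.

q = 15, n = 39, y = 26, c = 27

Rows 1 and 3 both sum to 121, so that's the common total.
Row 5: 19 + 29 + 1 + 29 + 16 + 0 = 94, so its missing entry is 121 − 94 = 27.
Column 6: 26 + 6 + 20 + 29 + 27 − 13 = 95, so its missing entry is 121 − 95 = 26.
Row 2: 18 − 5 + 32 + 11 + 6 + 44 = 106, so its missing entry is 121 − 106 = 15.
Row 6: -5 + 21 − 2 + 13 + 26 + 29 = 82, so its missing entry is 121 − 82 = 39.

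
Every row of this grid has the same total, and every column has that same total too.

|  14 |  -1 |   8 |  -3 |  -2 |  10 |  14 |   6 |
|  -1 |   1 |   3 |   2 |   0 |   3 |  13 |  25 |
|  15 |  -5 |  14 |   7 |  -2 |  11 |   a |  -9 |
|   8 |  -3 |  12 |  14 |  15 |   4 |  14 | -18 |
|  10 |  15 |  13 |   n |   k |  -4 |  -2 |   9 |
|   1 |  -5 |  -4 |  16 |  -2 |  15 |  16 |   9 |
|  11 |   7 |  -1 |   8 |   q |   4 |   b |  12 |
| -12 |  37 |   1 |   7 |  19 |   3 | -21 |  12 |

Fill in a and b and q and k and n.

Rows 1 and 2 both sum to 46, so that's the common total.
The known cells in column 4 total 51, leaving 46 − 51 = -5 for the blank.
The known cells in row 5 total 36, leaving 46 − 36 = 10 for the blank.
The known cells in column 5 total 38, leaving 46 − 38 = 8 for the blank.
The known cells in row 3 total 31, leaving 46 − 31 = 15 for the blank.
The known cells in row 7 total 49, leaving 46 − 49 = -3 for the blank.

a = 15, b = -3, q = 8, k = 10, n = -5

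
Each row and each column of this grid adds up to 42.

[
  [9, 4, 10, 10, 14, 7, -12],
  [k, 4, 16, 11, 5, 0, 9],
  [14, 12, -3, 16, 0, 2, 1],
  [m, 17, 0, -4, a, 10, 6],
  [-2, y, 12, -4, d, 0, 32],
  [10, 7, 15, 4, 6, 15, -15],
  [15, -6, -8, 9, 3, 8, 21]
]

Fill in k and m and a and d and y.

Row 2 has 4 + 16 + 11 + 5 + 0 + 9 = 45; the blank must be 42 − 45 = -3.
Column 1 has 9 − 3 + 14 − 2 + 10 + 15 = 43; the blank must be 42 − 43 = -1.
Row 4 has -1 + 17 + 0 − 4 + 10 + 6 = 28; the blank must be 42 − 28 = 14.
Column 5 has 14 + 5 + 0 + 14 + 6 + 3 = 42; the blank must be 42 − 42 = 0.
Row 5 has -2 + 12 − 4 + 0 + 0 + 32 = 38; the blank must be 42 − 38 = 4.

k = -3, m = -1, a = 14, d = 0, y = 4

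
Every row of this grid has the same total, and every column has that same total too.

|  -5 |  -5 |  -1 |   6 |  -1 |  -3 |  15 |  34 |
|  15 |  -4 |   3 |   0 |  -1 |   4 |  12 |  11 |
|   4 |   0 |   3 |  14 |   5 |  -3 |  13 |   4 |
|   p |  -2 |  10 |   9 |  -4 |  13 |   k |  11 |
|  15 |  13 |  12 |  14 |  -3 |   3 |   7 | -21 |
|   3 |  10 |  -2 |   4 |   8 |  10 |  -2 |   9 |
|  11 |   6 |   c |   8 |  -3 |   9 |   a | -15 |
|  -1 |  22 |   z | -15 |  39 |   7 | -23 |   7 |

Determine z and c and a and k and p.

z = 4, c = 11, a = 13, k = 5, p = -2

Rows 1 and 2 both sum to 40, so that's the common total.
The known cells in column 1 total 42, leaving 40 − 42 = -2 for the blank.
The known cells in row 8 total 36, leaving 40 − 36 = 4 for the blank.
The known cells in column 3 total 29, leaving 40 − 29 = 11 for the blank.
The known cells in row 4 total 35, leaving 40 − 35 = 5 for the blank.
The known cells in row 7 total 27, leaving 40 − 27 = 13 for the blank.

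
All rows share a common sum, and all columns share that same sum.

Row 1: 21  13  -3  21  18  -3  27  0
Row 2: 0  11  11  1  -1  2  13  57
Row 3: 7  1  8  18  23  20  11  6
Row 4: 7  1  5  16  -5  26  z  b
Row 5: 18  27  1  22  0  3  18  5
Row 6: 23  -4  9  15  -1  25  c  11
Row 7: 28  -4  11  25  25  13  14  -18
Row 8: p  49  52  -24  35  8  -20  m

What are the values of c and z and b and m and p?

c = 16, z = 15, b = 29, m = 4, p = -10

Rows 1 and 2 both sum to 94, so that's the common total.
Column 1 has 21 + 0 + 7 + 7 + 18 + 23 + 28 = 104; the blank must be 94 − 104 = -10.
Row 8 has -10 + 49 + 52 − 24 + 35 + 8 − 20 = 90; the blank must be 94 − 90 = 4.
Column 8 has 0 + 57 + 6 + 5 + 11 − 18 + 4 = 65; the blank must be 94 − 65 = 29.
Row 6 has 23 − 4 + 9 + 15 − 1 + 25 + 11 = 78; the blank must be 94 − 78 = 16.
Row 4 has 7 + 1 + 5 + 16 − 5 + 26 + 29 = 79; the blank must be 94 − 79 = 15.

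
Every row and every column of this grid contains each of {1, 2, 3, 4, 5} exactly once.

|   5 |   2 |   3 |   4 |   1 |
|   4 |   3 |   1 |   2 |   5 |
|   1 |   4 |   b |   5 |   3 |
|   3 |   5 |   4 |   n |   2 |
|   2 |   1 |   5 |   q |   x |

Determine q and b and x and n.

q = 3, b = 2, x = 4, n = 1

Cell (5,5): column 5 already has {1, 2, 3, 5} → 4.
Cell (4,4): row 4 already has {2, 3, 4, 5} → 1.
At (row 5, col 4): row 5 already has {1, 2, 4, 5}, so the value is 3.
At (row 3, col 3): row 3 already has {1, 3, 4, 5}, so the value is 2.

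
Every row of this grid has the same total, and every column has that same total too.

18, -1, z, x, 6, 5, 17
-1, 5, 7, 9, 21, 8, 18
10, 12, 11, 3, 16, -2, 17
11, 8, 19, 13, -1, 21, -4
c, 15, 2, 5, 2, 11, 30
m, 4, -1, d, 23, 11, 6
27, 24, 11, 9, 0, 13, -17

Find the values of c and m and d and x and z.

Rows 2 and 3 both sum to 67, so that's the common total.
Row 5 has 15 + 2 + 5 + 2 + 11 + 30 = 65; the blank must be 67 − 65 = 2.
Column 3 has 7 + 11 + 19 + 2 − 1 + 11 = 49; the blank must be 67 − 49 = 18.
Row 1 has 18 − 1 + 18 + 6 + 5 + 17 = 63; the blank must be 67 − 63 = 4.
Column 1 has 18 − 1 + 10 + 11 + 2 + 27 = 67; the blank must be 67 − 67 = 0.
Row 6 has 0 + 4 − 1 + 23 + 11 + 6 = 43; the blank must be 67 − 43 = 24.

c = 2, m = 0, d = 24, x = 4, z = 18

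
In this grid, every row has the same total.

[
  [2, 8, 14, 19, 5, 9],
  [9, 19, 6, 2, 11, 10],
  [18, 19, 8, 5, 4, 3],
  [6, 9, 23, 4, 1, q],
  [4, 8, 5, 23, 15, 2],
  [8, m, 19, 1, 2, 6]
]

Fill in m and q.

m = 21, q = 14

The complete rows each total 57.
Row 6 is missing 57 − 36 = 21 (since 8 + 19 + 1 + 2 + 6 = 36).
Row 4 is missing 57 − 43 = 14 (since 6 + 9 + 23 + 4 + 1 = 43).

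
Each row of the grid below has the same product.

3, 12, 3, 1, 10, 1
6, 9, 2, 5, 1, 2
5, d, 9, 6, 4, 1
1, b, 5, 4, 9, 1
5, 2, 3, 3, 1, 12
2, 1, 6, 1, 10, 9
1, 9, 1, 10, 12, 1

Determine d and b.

Rows 1 and 6 each multiply to 1080, so every row has product 1080.
Row 3: 5×9×6×4×1 = 1080, so the missing entry is 1080 ÷ 1080 = 1.
Row 4: 1×5×4×9×1 = 180, so the missing entry is 1080 ÷ 180 = 6.

d = 1, b = 6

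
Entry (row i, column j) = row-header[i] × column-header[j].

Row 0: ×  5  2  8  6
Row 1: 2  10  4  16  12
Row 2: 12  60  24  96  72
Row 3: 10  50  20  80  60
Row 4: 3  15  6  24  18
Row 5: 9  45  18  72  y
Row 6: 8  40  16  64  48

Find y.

54

9 × 6 = 54.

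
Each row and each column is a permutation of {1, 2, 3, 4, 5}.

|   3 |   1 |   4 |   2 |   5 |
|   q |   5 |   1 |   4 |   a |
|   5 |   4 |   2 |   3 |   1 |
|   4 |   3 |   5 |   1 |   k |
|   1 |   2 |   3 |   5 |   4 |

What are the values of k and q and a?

k = 2, q = 2, a = 3

At (row 2, col 1): column 1 already has {1, 3, 4, 5}, so the value is 2.
At (row 4, col 5): row 4 already has {1, 3, 4, 5}, so the value is 2.
At (row 2, col 5): row 2 already has {1, 2, 4, 5}, so the value is 3.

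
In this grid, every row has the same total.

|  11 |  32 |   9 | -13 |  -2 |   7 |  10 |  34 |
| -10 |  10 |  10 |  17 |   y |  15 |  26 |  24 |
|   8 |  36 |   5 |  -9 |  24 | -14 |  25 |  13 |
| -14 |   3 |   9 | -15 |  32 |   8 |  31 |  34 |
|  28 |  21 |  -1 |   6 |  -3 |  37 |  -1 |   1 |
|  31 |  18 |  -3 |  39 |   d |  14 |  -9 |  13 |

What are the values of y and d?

The complete rows each total 88.
Row 2 is missing 88 − 92 = -4 (since -10 + 10 + 10 + 17 + 15 + 26 + 24 = 92).
Row 6 is missing 88 − 103 = -15 (since 31 + 18 − 3 + 39 + 14 − 9 + 13 = 103).

y = -4, d = -15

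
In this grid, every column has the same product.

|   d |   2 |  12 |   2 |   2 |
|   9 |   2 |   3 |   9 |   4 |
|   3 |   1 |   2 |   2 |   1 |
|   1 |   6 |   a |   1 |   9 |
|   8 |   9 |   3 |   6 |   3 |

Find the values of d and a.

Columns 2 and 4 each multiply to 216, so every column has product 216.
Column 1: 9×3×1×8 = 216, so the missing entry is 216 ÷ 216 = 1.
Column 3: 12×3×2×3 = 216, so the missing entry is 216 ÷ 216 = 1.

d = 1, a = 1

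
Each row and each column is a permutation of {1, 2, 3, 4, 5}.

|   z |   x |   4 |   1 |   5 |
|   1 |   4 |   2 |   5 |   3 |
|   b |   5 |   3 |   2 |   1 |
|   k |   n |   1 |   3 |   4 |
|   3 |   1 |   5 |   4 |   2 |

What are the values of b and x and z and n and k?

b = 4, x = 3, z = 2, n = 2, k = 5

At (row 3, col 1): row 3 already has {1, 2, 3, 5}, so the value is 4.
For row 1, column 1: row 1 is missing {2, 3} and column 1 is missing {2, 5}; that leaves 2.
Cell (1,2): row 1 already has {1, 2, 4, 5} → 3.
For row 4, column 2: column 2 already has {1, 3, 4, 5}; that leaves 2.
Cell (4,1): row 4 already has {1, 2, 3, 4} → 5.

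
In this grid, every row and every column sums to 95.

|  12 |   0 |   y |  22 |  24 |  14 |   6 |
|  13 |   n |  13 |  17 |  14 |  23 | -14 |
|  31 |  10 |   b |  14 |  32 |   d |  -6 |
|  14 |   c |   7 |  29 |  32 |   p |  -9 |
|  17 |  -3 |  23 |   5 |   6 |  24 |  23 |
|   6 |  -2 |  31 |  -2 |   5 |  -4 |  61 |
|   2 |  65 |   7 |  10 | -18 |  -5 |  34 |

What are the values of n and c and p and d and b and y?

The known cells in row 2 total 66, leaving 95 − 66 = 29 for the blank.
The known cells in column 2 total 99, leaving 95 − 99 = -4 for the blank.
The known cells in row 1 total 78, leaving 95 − 78 = 17 for the blank.
The known cells in column 3 total 98, leaving 95 − 98 = -3 for the blank.
The known cells in row 3 total 78, leaving 95 − 78 = 17 for the blank.
The known cells in row 4 total 69, leaving 95 − 69 = 26 for the blank.

n = 29, c = -4, p = 26, d = 17, b = -3, y = 17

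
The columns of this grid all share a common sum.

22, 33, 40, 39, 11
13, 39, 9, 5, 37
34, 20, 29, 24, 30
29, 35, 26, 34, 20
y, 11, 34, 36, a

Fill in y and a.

The complete columns each total 138.
Column 1 is missing 138 − 98 = 40 (since 22 + 13 + 34 + 29 = 98).
Column 5 is missing 138 − 98 = 40 (since 11 + 37 + 30 + 20 = 98).

y = 40, a = 40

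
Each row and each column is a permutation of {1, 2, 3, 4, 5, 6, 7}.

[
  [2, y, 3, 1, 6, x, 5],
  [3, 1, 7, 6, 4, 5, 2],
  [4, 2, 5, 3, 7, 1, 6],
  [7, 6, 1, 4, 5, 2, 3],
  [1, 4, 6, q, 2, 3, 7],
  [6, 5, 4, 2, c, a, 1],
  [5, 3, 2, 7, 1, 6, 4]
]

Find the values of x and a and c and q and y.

For row 1, column 2: column 2 already has {1, 2, 3, 4, 5, 6}; that leaves 7.
At (row 5, col 4): row 5 already has {1, 2, 3, 4, 6, 7}, so the value is 5.
Cell (6,5): column 5 already has {1, 2, 4, 5, 6, 7} → 3.
For row 6, column 6: row 6 already has {1, 2, 3, 4, 5, 6}; that leaves 7.
At (row 1, col 6): row 1 already has {1, 2, 3, 5, 6, 7}, so the value is 4.

x = 4, a = 7, c = 3, q = 5, y = 7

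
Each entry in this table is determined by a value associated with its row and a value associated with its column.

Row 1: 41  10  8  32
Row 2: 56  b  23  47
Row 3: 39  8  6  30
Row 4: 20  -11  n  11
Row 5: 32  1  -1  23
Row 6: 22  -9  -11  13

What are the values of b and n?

b = 25, n = -13

The difference between any two rows is the same in every column — this is an addition table with the headers hidden.
Row 2 minus row 1 is 56 − 41 = 15, so its entry in column 2 is 10 + 15 = 25.
Row 4 minus row 1 is 20 − 41 = -21, so its entry in column 3 is 8 + (-21) = -13.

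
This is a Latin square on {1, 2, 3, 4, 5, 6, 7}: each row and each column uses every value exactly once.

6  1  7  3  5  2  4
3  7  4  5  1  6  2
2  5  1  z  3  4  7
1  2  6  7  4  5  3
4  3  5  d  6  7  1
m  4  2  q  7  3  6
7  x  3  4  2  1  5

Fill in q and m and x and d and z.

q = 1, m = 5, x = 6, d = 2, z = 6

For row 5, column 4: row 5 already has {1, 3, 4, 5, 6, 7}; that leaves 2.
Cell (7,2): row 7 already has {1, 2, 3, 4, 5, 7} → 6.
Cell (3,4): row 3 already has {1, 2, 3, 4, 5, 7} → 6.
Cell (6,1): column 1 already has {1, 2, 3, 4, 6, 7} → 5.
At (row 6, col 4): row 6 already has {2, 3, 4, 5, 6, 7}, so the value is 1.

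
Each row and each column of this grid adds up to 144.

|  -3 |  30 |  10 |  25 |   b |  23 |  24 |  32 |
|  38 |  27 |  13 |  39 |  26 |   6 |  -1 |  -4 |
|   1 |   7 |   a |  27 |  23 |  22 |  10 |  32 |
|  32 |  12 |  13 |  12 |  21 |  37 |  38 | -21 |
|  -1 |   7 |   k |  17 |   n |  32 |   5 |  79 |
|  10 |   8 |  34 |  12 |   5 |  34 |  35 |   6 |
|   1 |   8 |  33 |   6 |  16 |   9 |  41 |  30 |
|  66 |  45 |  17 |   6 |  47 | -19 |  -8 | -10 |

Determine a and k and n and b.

Row 1 has -3 + 30 + 10 + 25 + 23 + 24 + 32 = 141; the blank must be 144 − 141 = 3.
Column 5 has 3 + 26 + 23 + 21 + 5 + 16 + 47 = 141; the blank must be 144 − 141 = 3.
Row 5 has -1 + 7 + 17 + 3 + 32 + 5 + 79 = 142; the blank must be 144 − 142 = 2.
Row 3 has 1 + 7 + 27 + 23 + 22 + 10 + 32 = 122; the blank must be 144 − 122 = 22.

a = 22, k = 2, n = 3, b = 3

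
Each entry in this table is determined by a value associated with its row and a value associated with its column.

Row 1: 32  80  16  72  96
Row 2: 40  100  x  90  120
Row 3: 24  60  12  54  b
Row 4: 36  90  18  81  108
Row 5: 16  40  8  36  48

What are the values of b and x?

b = 72, x = 20

Each row is a constant multiple of every other row — this is a multiplication table with the headers hidden.
Row 3 is 54/72 = 3/4 times row 1, so its entry in column 5 is 96 × 3/4 = 72.
Row 2 is 90/72 = 5/4 times row 1, so its entry in column 3 is 16 × 5/4 = 20.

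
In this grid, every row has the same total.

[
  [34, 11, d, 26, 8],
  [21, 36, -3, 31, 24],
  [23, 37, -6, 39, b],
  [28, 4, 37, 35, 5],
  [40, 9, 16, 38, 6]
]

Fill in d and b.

d = 30, b = 16

The complete rows each total 109.
Row 1 is missing 109 − 79 = 30 (since 34 + 11 + 26 + 8 = 79).
Row 3 is missing 109 − 93 = 16 (since 23 + 37 − 6 + 39 = 93).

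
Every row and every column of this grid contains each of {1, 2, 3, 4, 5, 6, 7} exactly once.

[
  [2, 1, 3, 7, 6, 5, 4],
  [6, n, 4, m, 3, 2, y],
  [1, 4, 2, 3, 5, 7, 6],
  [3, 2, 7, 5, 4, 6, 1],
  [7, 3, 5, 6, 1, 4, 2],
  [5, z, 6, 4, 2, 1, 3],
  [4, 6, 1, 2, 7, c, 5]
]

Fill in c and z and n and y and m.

For row 7, column 6: row 7 already has {1, 2, 4, 5, 6, 7}; that leaves 3.
At (row 6, col 2): row 6 already has {1, 2, 3, 4, 5, 6}, so the value is 7.
Cell (2,2): column 2 already has {1, 2, 3, 4, 6, 7} → 5.
At (row 2, col 7): column 7 already has {1, 2, 3, 4, 5, 6}, so the value is 7.
For row 2, column 4: row 2 already has {2, 3, 4, 5, 6, 7}; that leaves 1.

c = 3, z = 7, n = 5, y = 7, m = 1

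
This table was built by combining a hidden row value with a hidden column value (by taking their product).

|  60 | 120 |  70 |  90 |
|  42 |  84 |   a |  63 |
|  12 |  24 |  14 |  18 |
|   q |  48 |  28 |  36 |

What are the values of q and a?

q = 24, a = 49

Each row is a constant multiple of every other row — this is a multiplication table with the headers hidden.
Row 4 is 48/120 = 2/5 times row 1, so its entry in column 1 is 60 × 2/5 = 24.
Row 2 is 84/120 = 7/10 times row 1, so its entry in column 3 is 70 × 7/10 = 49.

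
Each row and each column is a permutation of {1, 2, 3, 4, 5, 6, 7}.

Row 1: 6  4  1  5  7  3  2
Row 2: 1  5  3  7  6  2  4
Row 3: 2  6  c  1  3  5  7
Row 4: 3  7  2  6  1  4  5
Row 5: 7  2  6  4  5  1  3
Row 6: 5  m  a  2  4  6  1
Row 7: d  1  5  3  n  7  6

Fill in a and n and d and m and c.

a = 7, n = 2, d = 4, m = 3, c = 4

For row 7, column 1: column 1 already has {1, 2, 3, 5, 6, 7}; that leaves 4.
At (row 6, col 2): column 2 already has {1, 2, 4, 5, 6, 7}, so the value is 3.
For row 7, column 5: row 7 already has {1, 3, 4, 5, 6, 7}; that leaves 2.
For row 3, column 3: row 3 already has {1, 2, 3, 5, 6, 7}; that leaves 4.
Cell (6,3): row 6 already has {1, 2, 3, 4, 5, 6} → 7.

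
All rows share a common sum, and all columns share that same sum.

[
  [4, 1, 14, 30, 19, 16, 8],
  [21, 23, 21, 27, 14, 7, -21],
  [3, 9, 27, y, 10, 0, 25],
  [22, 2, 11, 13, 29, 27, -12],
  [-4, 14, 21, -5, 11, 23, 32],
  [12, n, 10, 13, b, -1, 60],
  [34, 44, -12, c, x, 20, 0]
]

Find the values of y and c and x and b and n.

y = 18, c = -4, x = 10, b = -1, n = -1

Rows 1 and 2 both sum to 92, so that's the common total.
Column 2 has 1 + 23 + 9 + 2 + 14 + 44 = 93; the blank must be 92 − 93 = -1.
Row 6 has 12 − 1 + 10 + 13 − 1 + 60 = 93; the blank must be 92 − 93 = -1.
Column 5 has 19 + 14 + 10 + 29 + 11 − 1 = 82; the blank must be 92 − 82 = 10.
Row 3 has 3 + 9 + 27 + 10 + 0 + 25 = 74; the blank must be 92 − 74 = 18.
Row 7 has 34 + 44 − 12 + 10 + 20 + 0 = 96; the blank must be 92 − 96 = -4.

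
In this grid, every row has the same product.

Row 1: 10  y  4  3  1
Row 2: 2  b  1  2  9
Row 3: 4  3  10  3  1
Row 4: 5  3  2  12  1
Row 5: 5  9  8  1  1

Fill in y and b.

y = 3, b = 10

Rows 3 and 4 each multiply to 360, so every row has product 360.
Row 1: 10×4×3×1 = 120, so the missing entry is 360 ÷ 120 = 3.
Row 2: 2×1×2×9 = 36, so the missing entry is 360 ÷ 36 = 10.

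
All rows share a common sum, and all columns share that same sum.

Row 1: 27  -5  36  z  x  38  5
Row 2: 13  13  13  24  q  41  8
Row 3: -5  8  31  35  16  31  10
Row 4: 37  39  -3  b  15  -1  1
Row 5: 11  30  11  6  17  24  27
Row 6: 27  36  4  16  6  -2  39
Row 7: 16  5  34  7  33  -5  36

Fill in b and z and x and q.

b = 38, z = 0, x = 25, q = 14

Rows 3 and 5 both sum to 126, so that's the common total.
Row 4 has 37 + 39 − 3 + 15 − 1 + 1 = 88; the blank must be 126 − 88 = 38.
Row 2 has 13 + 13 + 13 + 24 + 41 + 8 = 112; the blank must be 126 − 112 = 14.
Column 5 has 14 + 16 + 15 + 17 + 6 + 33 = 101; the blank must be 126 − 101 = 25.
Row 1 has 27 − 5 + 36 + 25 + 38 + 5 = 126; the blank must be 126 − 126 = 0.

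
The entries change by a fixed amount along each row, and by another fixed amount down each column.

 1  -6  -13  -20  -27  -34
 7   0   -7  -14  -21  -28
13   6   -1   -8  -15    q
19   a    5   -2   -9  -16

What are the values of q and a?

Along each row the entries change by -7 per step; down each column they change by 6.
Row 3: from 13 at column 1, stepping by -7 to column 6 gives -22.
Row 4: from 19 at column 1, stepping by -7 to column 2 gives 12.

q = -22, a = 12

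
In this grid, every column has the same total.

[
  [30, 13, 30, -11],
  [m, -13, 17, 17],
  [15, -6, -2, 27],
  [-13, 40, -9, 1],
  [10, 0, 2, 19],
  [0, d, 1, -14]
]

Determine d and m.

d = 5, m = -3

Column 3 sums to 39 and so does column 4; that's the common total.
In column 2 the known cells total 34, leaving 39 − 34 = 5.
In column 1 the known cells total 42, leaving 39 − 42 = -3.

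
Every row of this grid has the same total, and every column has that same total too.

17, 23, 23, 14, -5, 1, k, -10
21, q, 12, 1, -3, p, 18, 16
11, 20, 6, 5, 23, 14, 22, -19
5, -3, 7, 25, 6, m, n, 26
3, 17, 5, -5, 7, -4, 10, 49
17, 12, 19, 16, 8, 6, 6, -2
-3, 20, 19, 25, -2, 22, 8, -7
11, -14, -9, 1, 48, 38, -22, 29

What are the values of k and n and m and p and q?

Rows 3 and 5 both sum to 82, so that's the common total.
Column 2 has 23 + 20 − 3 + 17 + 12 + 20 − 14 = 75; the blank must be 82 − 75 = 7.
Row 2 has 21 + 7 + 12 + 1 − 3 + 18 + 16 = 72; the blank must be 82 − 72 = 10.
Row 1 has 17 + 23 + 23 + 14 − 5 + 1 − 10 = 63; the blank must be 82 − 63 = 19.
Column 7 has 19 + 18 + 22 + 10 + 6 + 8 − 22 = 61; the blank must be 82 − 61 = 21.
Row 4 has 5 − 3 + 7 + 25 + 6 + 21 + 26 = 87; the blank must be 82 − 87 = -5.

k = 19, n = 21, m = -5, p = 10, q = 7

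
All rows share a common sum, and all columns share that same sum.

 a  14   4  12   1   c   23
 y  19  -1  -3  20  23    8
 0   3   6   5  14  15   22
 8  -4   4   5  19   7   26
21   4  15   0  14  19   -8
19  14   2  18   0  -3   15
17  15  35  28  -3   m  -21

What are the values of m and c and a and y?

m = -6, c = 10, a = 1, y = -1

Rows 3 and 4 both sum to 65, so that's the common total.
Row 2: 19 − 1 − 3 + 20 + 23 + 8 = 66, so its missing entry is 65 − 66 = -1.
Column 1: -1 + 0 + 8 + 21 + 19 + 17 = 64, so its missing entry is 65 − 64 = 1.
Row 7: 17 + 15 + 35 + 28 − 3 − 21 = 71, so its missing entry is 65 − 71 = -6.
Row 1: 1 + 14 + 4 + 12 + 1 + 23 = 55, so its missing entry is 65 − 55 = 10.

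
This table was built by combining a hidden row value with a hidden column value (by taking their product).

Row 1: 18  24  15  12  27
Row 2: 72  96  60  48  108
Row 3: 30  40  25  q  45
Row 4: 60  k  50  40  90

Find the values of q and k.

q = 20, k = 80

Each row is a constant multiple of every other row — this is a multiplication table with the headers hidden.
Row 3 is 45/27 = 5/3 times row 1, so its entry in column 4 is 12 × 5/3 = 20.
Row 4 is 90/27 = 10/3 times row 1, so its entry in column 2 is 24 × 10/3 = 80.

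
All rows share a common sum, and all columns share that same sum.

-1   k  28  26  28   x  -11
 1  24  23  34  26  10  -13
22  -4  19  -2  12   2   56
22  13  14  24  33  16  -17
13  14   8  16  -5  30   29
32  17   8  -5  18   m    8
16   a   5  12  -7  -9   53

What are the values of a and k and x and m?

Rows 2 and 3 both sum to 105, so that's the common total.
The known cells in row 7 total 70, leaving 105 − 70 = 35 for the blank.
The known cells in column 2 total 99, leaving 105 − 99 = 6 for the blank.
The known cells in row 6 total 78, leaving 105 − 78 = 27 for the blank.
The known cells in row 1 total 76, leaving 105 − 76 = 29 for the blank.

a = 35, k = 6, x = 29, m = 27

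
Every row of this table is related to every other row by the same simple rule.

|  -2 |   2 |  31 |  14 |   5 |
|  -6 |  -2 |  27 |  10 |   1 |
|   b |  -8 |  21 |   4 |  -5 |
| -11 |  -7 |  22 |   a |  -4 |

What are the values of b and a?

b = -12, a = 5

The difference between any two rows is the same in every column — this is an addition table with the headers hidden.
Row 3 minus row 1 is -8 − 2 = -10, so its entry in column 1 is -2 + (-10) = -12.
Row 4 minus row 1 is -7 − 2 = -9, so its entry in column 4 is 14 + (-9) = 5.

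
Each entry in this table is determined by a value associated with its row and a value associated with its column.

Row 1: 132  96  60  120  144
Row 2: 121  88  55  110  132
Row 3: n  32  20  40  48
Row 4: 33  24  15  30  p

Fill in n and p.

Each row is a constant multiple of every other row — this is a multiplication table with the headers hidden.
Row 3 is 40/120 = 1/3 times row 1, so its entry in column 1 is 132 × 1/3 = 44.
Row 4 is 30/120 = 1/4 times row 1, so its entry in column 5 is 144 × 1/4 = 36.

n = 44, p = 36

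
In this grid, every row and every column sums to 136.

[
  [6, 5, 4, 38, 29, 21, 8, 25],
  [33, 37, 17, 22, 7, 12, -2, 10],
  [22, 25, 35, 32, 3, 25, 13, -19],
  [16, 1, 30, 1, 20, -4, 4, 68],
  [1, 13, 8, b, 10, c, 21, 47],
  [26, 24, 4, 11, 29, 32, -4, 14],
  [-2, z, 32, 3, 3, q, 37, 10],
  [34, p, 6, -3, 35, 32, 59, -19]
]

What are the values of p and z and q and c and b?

p = -8, z = 39, q = 14, c = 4, b = 32

Row 8: 34 + 6 − 3 + 35 + 32 + 59 − 19 = 144, so its missing entry is 136 − 144 = -8.
Column 4: 38 + 22 + 32 + 1 + 11 + 3 − 3 = 104, so its missing entry is 136 − 104 = 32.
Column 2: 5 + 37 + 25 + 1 + 13 + 24 − 8 = 97, so its missing entry is 136 − 97 = 39.
Row 7: -2 + 39 + 32 + 3 + 3 + 37 + 10 = 122, so its missing entry is 136 − 122 = 14.
Row 5: 1 + 13 + 8 + 32 + 10 + 21 + 47 = 132, so its missing entry is 136 − 132 = 4.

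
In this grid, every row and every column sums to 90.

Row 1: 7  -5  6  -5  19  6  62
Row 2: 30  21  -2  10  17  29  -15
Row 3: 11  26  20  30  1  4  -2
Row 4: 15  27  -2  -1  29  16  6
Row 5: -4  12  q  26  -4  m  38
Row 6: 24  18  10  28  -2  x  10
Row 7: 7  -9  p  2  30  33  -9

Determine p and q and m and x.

p = 36, q = 22, m = 0, x = 2

Row 7 has 7 − 9 + 2 + 30 + 33 − 9 = 54; the blank must be 90 − 54 = 36.
Row 6 has 24 + 18 + 10 + 28 − 2 + 10 = 88; the blank must be 90 − 88 = 2.
Column 6 has 6 + 29 + 4 + 16 + 2 + 33 = 90; the blank must be 90 − 90 = 0.
Row 5 has -4 + 12 + 26 − 4 + 0 + 38 = 68; the blank must be 90 − 68 = 22.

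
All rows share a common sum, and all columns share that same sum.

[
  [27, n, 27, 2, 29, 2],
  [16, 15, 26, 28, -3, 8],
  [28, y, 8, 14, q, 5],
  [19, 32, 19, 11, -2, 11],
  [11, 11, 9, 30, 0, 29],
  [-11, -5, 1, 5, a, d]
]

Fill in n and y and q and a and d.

Rows 2 and 4 both sum to 90, so that's the common total.
Row 1 has 27 + 27 + 2 + 29 + 2 = 87; the blank must be 90 − 87 = 3.
Column 6 has 2 + 8 + 5 + 11 + 29 = 55; the blank must be 90 − 55 = 35.
Column 2 has 3 + 15 + 32 + 11 − 5 = 56; the blank must be 90 − 56 = 34.
Row 3 has 28 + 34 + 8 + 14 + 5 = 89; the blank must be 90 − 89 = 1.
Row 6 has -11 − 5 + 1 + 5 + 35 = 25; the blank must be 90 − 25 = 65.

n = 3, y = 34, q = 1, a = 65, d = 35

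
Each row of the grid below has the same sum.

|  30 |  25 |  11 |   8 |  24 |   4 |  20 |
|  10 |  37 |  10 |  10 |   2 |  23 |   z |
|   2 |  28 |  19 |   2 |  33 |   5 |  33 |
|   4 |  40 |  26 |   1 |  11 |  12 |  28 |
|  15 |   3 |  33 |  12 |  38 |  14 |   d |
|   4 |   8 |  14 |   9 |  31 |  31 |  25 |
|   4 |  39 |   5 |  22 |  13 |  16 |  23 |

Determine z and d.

z = 30, d = 7

The complete rows each total 122.
Row 2 is missing 122 − 92 = 30 (since 10 + 37 + 10 + 10 + 2 + 23 = 92).
Row 5 is missing 122 − 115 = 7 (since 15 + 3 + 33 + 12 + 38 + 14 = 115).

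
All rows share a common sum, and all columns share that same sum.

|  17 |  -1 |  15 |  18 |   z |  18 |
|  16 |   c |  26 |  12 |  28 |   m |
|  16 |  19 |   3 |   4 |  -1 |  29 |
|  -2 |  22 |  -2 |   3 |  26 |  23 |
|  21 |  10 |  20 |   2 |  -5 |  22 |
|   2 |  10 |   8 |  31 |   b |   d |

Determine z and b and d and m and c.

z = 3, b = 19, d = 0, m = -22, c = 10

Rows 3 and 4 both sum to 70, so that's the common total.
Row 1 has 17 − 1 + 15 + 18 + 18 = 67; the blank must be 70 − 67 = 3.
Column 2 has -1 + 19 + 22 + 10 + 10 = 60; the blank must be 70 − 60 = 10.
Row 2 has 16 + 10 + 26 + 12 + 28 = 92; the blank must be 70 − 92 = -22.
Column 6 has 18 − 22 + 29 + 23 + 22 = 70; the blank must be 70 − 70 = 0.
Row 6 has 2 + 10 + 8 + 31 + 0 = 51; the blank must be 70 − 51 = 19.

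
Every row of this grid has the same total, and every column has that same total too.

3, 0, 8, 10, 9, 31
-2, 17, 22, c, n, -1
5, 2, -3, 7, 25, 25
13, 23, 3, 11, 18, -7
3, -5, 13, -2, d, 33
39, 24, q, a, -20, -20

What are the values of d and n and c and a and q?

d = 19, n = 10, c = 15, a = 20, q = 18

Rows 1 and 3 both sum to 61, so that's the common total.
The known cells in row 5 total 42, leaving 61 − 42 = 19 for the blank.
The known cells in column 5 total 51, leaving 61 − 51 = 10 for the blank.
The known cells in row 2 total 46, leaving 61 − 46 = 15 for the blank.
The known cells in column 4 total 41, leaving 61 − 41 = 20 for the blank.
The known cells in row 6 total 43, leaving 61 − 43 = 18 for the blank.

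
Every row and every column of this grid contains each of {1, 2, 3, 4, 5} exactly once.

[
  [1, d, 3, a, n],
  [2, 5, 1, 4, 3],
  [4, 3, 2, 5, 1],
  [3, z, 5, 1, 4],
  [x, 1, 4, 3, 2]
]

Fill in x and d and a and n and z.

For row 5, column 1: row 5 already has {1, 2, 3, 4}; that leaves 5.
Cell (1,5): column 5 already has {1, 2, 3, 4} → 5.
Cell (4,2): row 4 already has {1, 3, 4, 5} → 2.
For row 1, column 2: column 2 already has {1, 2, 3, 5}; that leaves 4.
For row 1, column 4: row 1 already has {1, 3, 4, 5}; that leaves 2.

x = 5, d = 4, a = 2, n = 5, z = 2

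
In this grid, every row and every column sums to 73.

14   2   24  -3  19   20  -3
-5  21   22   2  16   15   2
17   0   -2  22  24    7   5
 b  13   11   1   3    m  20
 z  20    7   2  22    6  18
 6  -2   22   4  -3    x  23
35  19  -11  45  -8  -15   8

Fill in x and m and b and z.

The known cells in row 5 total 75, leaving 73 − 75 = -2 for the blank.
The known cells in row 6 total 50, leaving 73 − 50 = 23 for the blank.
The known cells in column 6 total 56, leaving 73 − 56 = 17 for the blank.
The known cells in row 4 total 65, leaving 73 − 65 = 8 for the blank.

x = 23, m = 17, b = 8, z = -2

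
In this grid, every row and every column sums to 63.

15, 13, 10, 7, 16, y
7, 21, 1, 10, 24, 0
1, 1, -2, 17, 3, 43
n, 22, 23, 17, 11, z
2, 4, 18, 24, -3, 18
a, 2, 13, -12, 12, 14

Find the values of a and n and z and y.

a = 34, n = 4, z = -14, y = 2

The known cells in row 1 total 61, leaving 63 − 61 = 2 for the blank.
The known cells in row 6 total 29, leaving 63 − 29 = 34 for the blank.
The known cells in column 6 total 77, leaving 63 − 77 = -14 for the blank.
The known cells in row 4 total 59, leaving 63 − 59 = 4 for the blank.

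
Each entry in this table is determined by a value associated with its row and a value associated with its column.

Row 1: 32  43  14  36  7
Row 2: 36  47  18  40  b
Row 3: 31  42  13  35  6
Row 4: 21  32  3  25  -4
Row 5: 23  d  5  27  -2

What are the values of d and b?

The difference between any two rows is the same in every column — this is an addition table with the headers hidden.
Row 5 minus row 1 is 23 − 32 = -9, so its entry in column 2 is 43 + (-9) = 34.
Row 2 minus row 1 is 36 − 32 = 4, so its entry in column 5 is 7 + 4 = 11.

d = 34, b = 11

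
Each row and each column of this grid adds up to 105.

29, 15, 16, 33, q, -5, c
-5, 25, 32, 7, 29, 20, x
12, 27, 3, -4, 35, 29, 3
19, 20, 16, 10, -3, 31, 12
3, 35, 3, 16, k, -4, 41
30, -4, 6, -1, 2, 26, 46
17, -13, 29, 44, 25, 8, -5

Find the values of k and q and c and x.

Row 5 has 3 + 35 + 3 + 16 − 4 + 41 = 94; the blank must be 105 − 94 = 11.
Row 2 has -5 + 25 + 32 + 7 + 29 + 20 = 108; the blank must be 105 − 108 = -3.
Column 5 has 29 + 35 − 3 + 11 + 2 + 25 = 99; the blank must be 105 − 99 = 6.
Row 1 has 29 + 15 + 16 + 33 + 6 − 5 = 94; the blank must be 105 − 94 = 11.

k = 11, q = 6, c = 11, x = -3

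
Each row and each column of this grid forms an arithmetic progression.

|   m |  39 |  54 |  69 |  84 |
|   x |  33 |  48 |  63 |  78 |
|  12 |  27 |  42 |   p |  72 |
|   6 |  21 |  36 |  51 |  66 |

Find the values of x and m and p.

Along each row the entries change by 15 per step; down each column they change by -6.
Row 2: from 33 at column 2, stepping by 15 to column 1 gives 18.
Row 1: from 39 at column 2, stepping by 15 to column 1 gives 24.
Row 3: from 12 at column 1, stepping by 15 to column 4 gives 57.

x = 18, m = 24, p = 57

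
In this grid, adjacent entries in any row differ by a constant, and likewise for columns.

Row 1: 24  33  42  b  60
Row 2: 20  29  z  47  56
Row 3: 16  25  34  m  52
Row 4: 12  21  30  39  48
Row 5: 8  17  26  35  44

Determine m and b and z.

Along each row the entries change by 9 per step; down each column they change by -4.
Row 3: from 16 at column 1, stepping by 9 to column 4 gives 43.
Row 1: from 24 at column 1, stepping by 9 to column 4 gives 51.
Row 2: from 20 at column 1, stepping by 9 to column 3 gives 38.

m = 43, b = 51, z = 38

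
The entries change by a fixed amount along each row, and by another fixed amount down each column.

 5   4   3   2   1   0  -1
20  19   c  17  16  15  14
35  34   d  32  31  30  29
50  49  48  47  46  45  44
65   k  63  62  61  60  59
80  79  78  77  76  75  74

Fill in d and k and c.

Along each row the entries change by -1 per step; down each column they change by 15.
Row 3: from 35 at column 1, stepping by -1 to column 3 gives 33.
Row 5: from 65 at column 1, stepping by -1 to column 2 gives 64.
Row 2: from 20 at column 1, stepping by -1 to column 3 gives 18.

d = 33, k = 64, c = 18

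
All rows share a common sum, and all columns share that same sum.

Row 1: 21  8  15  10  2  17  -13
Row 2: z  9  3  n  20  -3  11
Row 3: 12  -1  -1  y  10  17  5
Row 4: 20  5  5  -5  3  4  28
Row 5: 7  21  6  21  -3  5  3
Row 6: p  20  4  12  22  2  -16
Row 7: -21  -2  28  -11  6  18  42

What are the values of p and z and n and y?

Rows 1 and 4 both sum to 60, so that's the common total.
Row 3: 12 − 1 − 1 + 10 + 17 + 5 = 42, so its missing entry is 60 − 42 = 18.
Column 4: 10 + 18 − 5 + 21 + 12 − 11 = 45, so its missing entry is 60 − 45 = 15.
Row 2: 9 + 3 + 15 + 20 − 3 + 11 = 55, so its missing entry is 60 − 55 = 5.
Row 6: 20 + 4 + 12 + 22 + 2 − 16 = 44, so its missing entry is 60 − 44 = 16.

p = 16, z = 5, n = 15, y = 18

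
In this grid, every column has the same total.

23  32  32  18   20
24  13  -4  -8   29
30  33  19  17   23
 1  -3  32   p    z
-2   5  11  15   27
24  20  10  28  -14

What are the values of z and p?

z = 15, p = 30

Columns 2 and 3 both add up to 100, so every column sums to 100.
Column 5: 20 + 29 + 23 + 27 − 14 = 85, so the missing entry is 100 − 85 = 15.
Column 4: 18 − 8 + 17 + 15 + 28 = 70, so the missing entry is 100 − 70 = 30.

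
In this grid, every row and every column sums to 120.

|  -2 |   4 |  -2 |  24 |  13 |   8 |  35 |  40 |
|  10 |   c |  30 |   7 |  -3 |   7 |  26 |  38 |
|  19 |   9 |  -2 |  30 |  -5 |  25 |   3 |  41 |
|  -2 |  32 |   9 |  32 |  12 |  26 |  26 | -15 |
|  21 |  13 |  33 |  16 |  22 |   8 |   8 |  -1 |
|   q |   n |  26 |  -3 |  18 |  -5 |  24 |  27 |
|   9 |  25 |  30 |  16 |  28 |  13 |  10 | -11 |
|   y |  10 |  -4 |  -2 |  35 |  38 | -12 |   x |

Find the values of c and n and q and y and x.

c = 5, n = 22, q = 11, y = 54, x = 1

The known cells in column 8 total 119, leaving 120 − 119 = 1 for the blank.
The known cells in row 2 total 115, leaving 120 − 115 = 5 for the blank.
The known cells in row 8 total 66, leaving 120 − 66 = 54 for the blank.
The known cells in column 2 total 98, leaving 120 − 98 = 22 for the blank.
The known cells in row 6 total 109, leaving 120 − 109 = 11 for the blank.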